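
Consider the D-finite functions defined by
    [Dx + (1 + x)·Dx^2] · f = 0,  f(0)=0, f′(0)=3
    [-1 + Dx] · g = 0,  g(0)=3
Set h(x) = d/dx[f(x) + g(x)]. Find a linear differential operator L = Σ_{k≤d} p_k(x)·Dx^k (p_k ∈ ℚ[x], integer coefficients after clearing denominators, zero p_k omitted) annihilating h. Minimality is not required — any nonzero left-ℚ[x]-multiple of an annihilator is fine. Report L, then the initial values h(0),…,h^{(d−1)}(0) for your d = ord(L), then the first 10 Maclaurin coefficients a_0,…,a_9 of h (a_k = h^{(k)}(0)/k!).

f: a_k = 0, 3, -3/2, 1, -3/4, 3/5, -1/2, 3/7, -3/8, 1/3, …
g: a_k = 3, 3, 3/2, 1/2, 1/8, 1/40, 1/240, 1/1680, 1/13440, 1/120960, …
Sum ⇒ L₀ = lclm(L_f,L_g) in ℚ(x)⟨Dx⟩.
Differentiate: ansatz ord ≤ ord L₀ ⇒ L.
L = (-3 - x) + (1 - 2·x - x^2)·Dx + (2 + 3·x + x^2)·Dx^2  (order 2).
h: a_k = 6, 0, 9/2, -5/2, 25/8, -119/40, 721/240, -5039/1680, 40321/13440, -362879/120960, …
ICs: h(0) = 6, h′(0) = 0.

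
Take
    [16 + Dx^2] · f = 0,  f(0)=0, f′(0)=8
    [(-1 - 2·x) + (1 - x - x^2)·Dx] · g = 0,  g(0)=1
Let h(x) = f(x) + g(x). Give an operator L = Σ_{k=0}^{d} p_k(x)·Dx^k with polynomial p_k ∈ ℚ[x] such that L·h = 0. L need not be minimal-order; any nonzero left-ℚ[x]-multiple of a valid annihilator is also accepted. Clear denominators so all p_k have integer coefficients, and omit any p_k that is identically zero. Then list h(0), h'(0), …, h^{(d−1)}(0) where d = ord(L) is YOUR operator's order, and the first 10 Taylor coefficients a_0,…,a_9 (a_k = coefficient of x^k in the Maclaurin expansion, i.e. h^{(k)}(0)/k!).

L = (-272 - 384·x + 352·x^2 - 192·x^3 - 640·x^4 - 256·x^5) + (160 - 368·x - 32·x^2 + 544·x^3 - 48·x^4 - 384·x^5 - 128·x^6)·Dx + (-17 - 24·x + 22·x^2 - 12·x^3 - 40·x^4 - 16·x^5)·Dx^2 + (10 - 23·x - 2·x^2 + 34·x^3 - 3·x^4 - 24·x^5 - 8·x^6)·Dx^3  (order 3).
h: a_k = 1, 9, 2, -55/3, 5, 376/15, 13, 4567/315, 34, 160021/2835, …
ICs: h(0) = 1, h′(0) = 9, h′′(0) = 4.

f: a_k = 0, 8, 0, -64/3, 0, 256/15, 0, -2048/315, 0, 4096/2835, …
g: a_k = 1, 1, 2, 3, 5, 8, 13, 21, 34, 55, …
h₀=f+g: left-lcm gives L₀, ord ≤ 3.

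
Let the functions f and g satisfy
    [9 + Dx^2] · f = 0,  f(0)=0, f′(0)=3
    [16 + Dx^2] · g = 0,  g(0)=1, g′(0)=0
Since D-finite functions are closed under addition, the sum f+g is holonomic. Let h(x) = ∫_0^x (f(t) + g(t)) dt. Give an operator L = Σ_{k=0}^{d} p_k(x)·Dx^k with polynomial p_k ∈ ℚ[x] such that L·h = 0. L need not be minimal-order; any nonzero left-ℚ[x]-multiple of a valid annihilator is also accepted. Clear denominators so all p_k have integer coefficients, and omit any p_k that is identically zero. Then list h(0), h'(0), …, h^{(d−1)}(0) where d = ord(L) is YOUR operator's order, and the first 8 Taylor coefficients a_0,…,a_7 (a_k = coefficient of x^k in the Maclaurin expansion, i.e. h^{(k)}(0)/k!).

L = 144·Dx + 25·Dx^3 + Dx^5  (order 5).
h: a_k = 0, 1, 3/2, -8/3, -9/8, 32/15, 27/80, -256/315, …
ICs: h(0) = 0, h′(0) = 1, h′′(0) = 3, h′′′(0) = -16, h′′′′(0) = -27.

f: a_k = 0, 3, 0, -9/2, 0, 81/40, 0, -243/560, …
g: a_k = 1, 0, -8, 0, 32/3, 0, -256/45, 0, …
Weyl lclm of L_f,L_g ⇒ L₀ (ord ≤ 4).
Integrate: L := L₀·Dx.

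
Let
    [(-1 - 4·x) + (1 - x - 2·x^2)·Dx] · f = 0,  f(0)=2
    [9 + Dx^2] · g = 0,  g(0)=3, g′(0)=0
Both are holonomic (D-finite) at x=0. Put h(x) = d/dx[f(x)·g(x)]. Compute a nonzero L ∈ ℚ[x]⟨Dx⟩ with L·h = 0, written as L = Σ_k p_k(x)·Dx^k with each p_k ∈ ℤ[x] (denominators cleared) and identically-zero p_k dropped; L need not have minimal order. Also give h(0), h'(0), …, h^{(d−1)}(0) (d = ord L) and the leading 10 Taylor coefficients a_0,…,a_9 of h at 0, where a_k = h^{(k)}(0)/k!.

f: a_k = 2, 2, 6, 10, 22, 42, 86, 170, 342, 682, …
g: a_k = 3, 0, -27/2, 0, 81/8, 0, -243/80, 0, 2187/4480, 0, …
Sym-product of L_f,L_g gives L₀ (≤ ord 2).
h₀' ⇒ L via d/dx closure of L₀.
L = (-33 - 162·x - 243·x^2 + 324·x^3 + 324·x^4) + (-6 - 6·x + 108·x^2 + 144·x^3)·Dx + (5 - 14·x - 19·x^2 + 36·x^3 + 36·x^4)·Dx^2  (order 2).
h: a_k = 6, -18, 9, 21, 225/4, 1881/20, 10689/40, 157923/280, 2960523/2240, 6445743/2240, …
ICs: h(0) = 6, h′(0) = -18.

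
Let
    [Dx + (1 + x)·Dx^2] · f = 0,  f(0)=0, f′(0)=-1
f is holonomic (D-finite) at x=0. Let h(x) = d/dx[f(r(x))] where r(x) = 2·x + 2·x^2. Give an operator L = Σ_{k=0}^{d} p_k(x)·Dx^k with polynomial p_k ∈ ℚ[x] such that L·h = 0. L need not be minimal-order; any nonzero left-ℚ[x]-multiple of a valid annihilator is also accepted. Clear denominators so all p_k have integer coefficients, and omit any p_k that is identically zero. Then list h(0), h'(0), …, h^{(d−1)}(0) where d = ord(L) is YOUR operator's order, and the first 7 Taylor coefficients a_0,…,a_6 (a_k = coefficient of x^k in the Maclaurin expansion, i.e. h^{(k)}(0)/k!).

f: a_k = 0, -1, 1/2, -1/3, 1/4, -1/5, 1/6, …
h₀=f(r): pull back L_f along r ⇒ L₀.
Differentiate: ansatz ord ≤ ord L₀ ⇒ L.
L = (4·x + 4·x^2) + (1 + 4·x + 6·x^2 + 4·x^3)·Dx  (order 1).
h: a_k = -2, 0, 4, -8, 8, 0, -16, …
ICs: h(0) = -2.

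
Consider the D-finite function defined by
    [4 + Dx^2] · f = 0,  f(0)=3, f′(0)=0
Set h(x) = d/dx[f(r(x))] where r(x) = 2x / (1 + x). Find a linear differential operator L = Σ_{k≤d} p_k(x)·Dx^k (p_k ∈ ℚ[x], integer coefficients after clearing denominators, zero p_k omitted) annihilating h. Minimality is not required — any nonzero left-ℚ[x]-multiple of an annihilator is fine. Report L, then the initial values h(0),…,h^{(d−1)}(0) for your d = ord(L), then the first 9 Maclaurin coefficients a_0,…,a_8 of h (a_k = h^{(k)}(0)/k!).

f: a_k = 3, 0, -6, 0, 2, 0, -4/15, 0, 2/105, …
Substitute x→r, Dx→(1/r')Dx; clear ⇒ L₀.
h=h₀': d/dx-closure on L₀ ⇒ L.
L = (22 + 12·x + 6·x^2) + (6 + 18·x + 18·x^2 + 6·x^3)·Dx + (1 + 4·x + 6·x^2 + 4·x^3 + x^4)·Dx^2  (order 2).
h: a_k = 0, -48, 144, -160, -160, 5488/5, -13776/5, 100544/21, -215232/35, …
ICs: h(0) = 0, h′(0) = -48.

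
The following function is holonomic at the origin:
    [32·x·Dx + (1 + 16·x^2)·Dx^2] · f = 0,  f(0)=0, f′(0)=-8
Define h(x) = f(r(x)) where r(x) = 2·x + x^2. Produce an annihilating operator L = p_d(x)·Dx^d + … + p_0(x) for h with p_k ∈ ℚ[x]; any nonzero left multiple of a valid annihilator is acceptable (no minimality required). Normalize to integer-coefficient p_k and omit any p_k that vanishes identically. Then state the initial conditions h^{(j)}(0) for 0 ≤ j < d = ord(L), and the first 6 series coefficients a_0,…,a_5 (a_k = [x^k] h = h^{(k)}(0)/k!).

L = (-1 + 128·x + 256·x^2 + 192·x^3 + 48·x^4)·Dx + (1 + x + 64·x^2 + 128·x^3 + 80·x^4 + 16·x^5)·Dx^2  (order 2).
h: a_k = 0, -16, -8, 1024/3, 512, -64256/5, …
ICs: h(0) = 0, h′(0) = -16.

f: a_k = 0, -8, 0, 128/3, 0, -2048/5, …
Substitute x→r, Dx→(1/r')Dx; clear ⇒ L₀.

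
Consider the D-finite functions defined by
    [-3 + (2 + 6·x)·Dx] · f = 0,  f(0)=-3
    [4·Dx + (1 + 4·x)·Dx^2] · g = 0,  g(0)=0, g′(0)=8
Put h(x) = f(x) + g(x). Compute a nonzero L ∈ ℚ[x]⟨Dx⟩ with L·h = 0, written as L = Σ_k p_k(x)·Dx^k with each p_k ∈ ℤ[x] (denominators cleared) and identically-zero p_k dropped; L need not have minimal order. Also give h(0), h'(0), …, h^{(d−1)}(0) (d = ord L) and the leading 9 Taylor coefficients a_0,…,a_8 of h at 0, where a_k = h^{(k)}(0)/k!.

L = (84 + 144·x)·Dx + (101 + 552·x + 720·x^2)·Dx^2 + (10 + 94·x + 288·x^2 + 288·x^3)·Dx^3  (order 3).
h: a_k = -3, 7/2, -101/8, 1805/48, -15169/128, 498773/1280, -4056523/3072, 65593273/14336, -528426905/32768, …
ICs: h(0) = -3, h′(0) = 7/2, h′′(0) = -101/4.

f: a_k = -3, -9/2, 27/8, -81/16, 1215/128, -5103/256, 45927/1024, -216513/2048, 8444007/32768, …
g: a_k = 0, 8, -16, 128/3, -128, 2048/5, -4096/3, 32768/7, -16384, …
L₀ := lclm(L_f,L_g); ord L₀ ≤ 1+2.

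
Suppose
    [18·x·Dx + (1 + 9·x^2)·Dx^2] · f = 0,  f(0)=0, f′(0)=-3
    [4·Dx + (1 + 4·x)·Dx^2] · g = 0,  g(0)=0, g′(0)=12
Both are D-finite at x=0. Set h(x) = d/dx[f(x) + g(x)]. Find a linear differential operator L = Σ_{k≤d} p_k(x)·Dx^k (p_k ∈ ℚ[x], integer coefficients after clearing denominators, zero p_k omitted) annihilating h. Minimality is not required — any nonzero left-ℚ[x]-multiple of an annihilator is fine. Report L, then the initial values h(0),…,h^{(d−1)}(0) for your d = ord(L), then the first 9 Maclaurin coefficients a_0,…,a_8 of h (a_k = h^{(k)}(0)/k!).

L = (-36 - 432·x + 972·x^2 + 1296·x^3) + (-25 - 72·x - 189·x^2 + 1944·x^3 + 2592·x^4)·Dx + (-2 + x + 36·x^2 + 81·x^3 + 486·x^4 + 648·x^5)·Dx^2  (order 2).
h: a_k = 9, -48, 219, -768, 2829, -12288, 51339, -196608, 766749, …
ICs: h(0) = 9, h′(0) = -48.

f: a_k = 0, -3, 0, 9, 0, -243/5, 0, 2187/7, 0, …
g: a_k = 0, 12, -24, 64, -192, 3072/5, -2048, 49152/7, -24576, …
L₀ := lclm(L_f,L_g); ord L₀ ≤ 2+2.
Derive L from L₀ (diff closure).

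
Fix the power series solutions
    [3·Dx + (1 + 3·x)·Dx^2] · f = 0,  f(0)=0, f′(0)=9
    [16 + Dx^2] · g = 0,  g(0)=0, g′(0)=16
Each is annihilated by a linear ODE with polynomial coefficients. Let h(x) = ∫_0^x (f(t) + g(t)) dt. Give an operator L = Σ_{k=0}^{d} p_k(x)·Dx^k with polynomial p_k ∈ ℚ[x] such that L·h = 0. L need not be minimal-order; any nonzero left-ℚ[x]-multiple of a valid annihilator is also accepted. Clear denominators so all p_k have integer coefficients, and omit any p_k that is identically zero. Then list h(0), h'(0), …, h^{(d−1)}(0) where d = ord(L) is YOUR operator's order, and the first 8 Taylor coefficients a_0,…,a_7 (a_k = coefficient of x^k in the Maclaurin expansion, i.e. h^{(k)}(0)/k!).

L = (1680 + 2304·x + 3456·x^2)·Dx^2 + (272 + 1584·x + 3456·x^2 + 3456·x^3)·Dx^3 + (105 + 144·x + 216·x^2)·Dx^4 + (17 + 99·x + 216·x^2 + 216·x^3)·Dx^5  (order 5).
h: a_k = 0, 0, 25/2, -9/2, -47/12, -243/20, 2699/90, -729/14, …
ICs: h(0) = 0, h′(0) = 0, h′′(0) = 25, h′′′(0) = -27, h′′′′(0) = -94.

f: a_k = 0, 9, -27/2, 27, -243/4, 729/5, -729/2, 6561/7, …
g: a_k = 0, 16, 0, -128/3, 0, 512/15, 0, -4096/315, …
h₀=f+g: left-lcm gives L₀, ord ≤ 4.
∫: right-multiply L₀ by Dx.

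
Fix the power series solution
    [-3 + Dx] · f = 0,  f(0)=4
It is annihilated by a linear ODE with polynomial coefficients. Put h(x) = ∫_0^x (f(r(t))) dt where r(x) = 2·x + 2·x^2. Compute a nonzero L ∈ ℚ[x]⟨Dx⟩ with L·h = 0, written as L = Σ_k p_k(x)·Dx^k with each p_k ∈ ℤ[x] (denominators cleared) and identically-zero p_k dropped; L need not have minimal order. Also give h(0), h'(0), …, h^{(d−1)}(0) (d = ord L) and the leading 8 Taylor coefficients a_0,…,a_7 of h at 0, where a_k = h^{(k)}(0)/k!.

L = (-6 - 12·x)·Dx + Dx^2  (order 2).
h: a_k = 0, 4, 12, 32, 72, 144, 1296/5, 14976/35, …
ICs: h(0) = 0, h′(0) = 4.

f: a_k = 4, 12, 18, 18, 27/2, 81/10, 81/20, 243/140, …
Substitute x→r, Dx→(1/r')Dx; clear ⇒ L₀.
∫: right-multiply L₀ by Dx.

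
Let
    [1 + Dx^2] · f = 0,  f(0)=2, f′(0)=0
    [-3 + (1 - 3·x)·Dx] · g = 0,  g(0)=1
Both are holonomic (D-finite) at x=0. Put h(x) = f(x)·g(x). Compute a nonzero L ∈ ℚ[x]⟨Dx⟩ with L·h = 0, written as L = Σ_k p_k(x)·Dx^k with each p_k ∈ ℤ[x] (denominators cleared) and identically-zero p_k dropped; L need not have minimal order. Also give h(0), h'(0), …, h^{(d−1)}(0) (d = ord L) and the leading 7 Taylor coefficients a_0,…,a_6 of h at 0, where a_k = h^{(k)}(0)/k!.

f: a_k = 2, 0, -1, 0, 1/12, 0, -1/360, …
g: a_k = 1, 3, 9, 27, 81, 243, 729, …
h₀=f·g: eliminate ⇒ L₀, order ≤ 2·1.
L = (-1 + 3·x) + 6·Dx + (-1 + 3·x)·Dx^2  (order 2).
h: a_k = 2, 6, 17, 51, 1837/12, 1837/4, 495989/360, …
ICs: h(0) = 2, h′(0) = 6.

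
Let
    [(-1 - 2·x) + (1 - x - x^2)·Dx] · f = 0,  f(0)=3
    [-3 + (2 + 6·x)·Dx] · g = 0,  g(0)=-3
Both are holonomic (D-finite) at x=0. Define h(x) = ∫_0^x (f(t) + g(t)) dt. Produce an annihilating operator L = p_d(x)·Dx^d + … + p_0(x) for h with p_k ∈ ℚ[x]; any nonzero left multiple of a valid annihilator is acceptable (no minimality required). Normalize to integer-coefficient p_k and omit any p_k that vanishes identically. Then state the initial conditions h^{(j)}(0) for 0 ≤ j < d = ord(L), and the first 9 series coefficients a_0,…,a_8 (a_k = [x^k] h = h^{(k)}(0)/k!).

f: a_k = 3, 3, 6, 9, 15, 24, 39, 63, 102, …
g: a_k = -3, -9/2, 27/8, -81/16, 1215/128, -5103/256, 45927/1024, -216513/2048, 8444007/32768, …
Sum ⇒ L₀ = lclm(L_f,L_g) in ℚ(x)⟨Dx⟩.
Integrate: L := L₀·Dx.
L = (-33 - 117·x - 117·x^2 - 90·x^3)·Dx + (25 + 102·x + 303·x^2 + 378·x^3 + 225·x^4)·Dx^2 + (2 - 22·x - 90·x^2 + 38·x^3 + 198·x^4 + 90·x^5)·Dx^3  (order 3).
h: a_k = 0, 0, -3/4, 25/8, 63/64, 627/128, 347/512, 85863/7168, -87489/16384, …
ICs: h(0) = 0, h′(0) = 0, h′′(0) = -3/2.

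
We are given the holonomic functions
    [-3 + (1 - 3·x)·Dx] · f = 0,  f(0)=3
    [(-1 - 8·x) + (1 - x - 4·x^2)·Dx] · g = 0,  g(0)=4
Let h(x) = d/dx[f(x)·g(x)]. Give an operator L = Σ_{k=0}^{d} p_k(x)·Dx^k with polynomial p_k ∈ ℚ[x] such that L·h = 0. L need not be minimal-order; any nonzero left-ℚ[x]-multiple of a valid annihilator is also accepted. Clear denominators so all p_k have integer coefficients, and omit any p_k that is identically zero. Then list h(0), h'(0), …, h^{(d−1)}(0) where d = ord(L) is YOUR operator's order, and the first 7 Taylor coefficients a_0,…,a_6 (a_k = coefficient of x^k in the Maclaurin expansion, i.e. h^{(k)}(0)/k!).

L = (17 - 24·x - 141·x^2 - 96·x^3 + 864·x^4) + (-2 + 7·x + 24·x^2 - 95·x^3 - 30·x^4 + 216·x^5)·Dx  (order 1).
h: a_k = 48, 408, 2160, 10032, 41520, 162504, 605808, …
ICs: h(0) = 48.

f: a_k = 3, 9, 27, 81, 243, 729, 2187, …
g: a_k = 4, 4, 20, 36, 116, 260, 724, …
Sym-product of L_f,L_g gives L₀ (≤ ord 1).
Derive L from L₀ (diff closure).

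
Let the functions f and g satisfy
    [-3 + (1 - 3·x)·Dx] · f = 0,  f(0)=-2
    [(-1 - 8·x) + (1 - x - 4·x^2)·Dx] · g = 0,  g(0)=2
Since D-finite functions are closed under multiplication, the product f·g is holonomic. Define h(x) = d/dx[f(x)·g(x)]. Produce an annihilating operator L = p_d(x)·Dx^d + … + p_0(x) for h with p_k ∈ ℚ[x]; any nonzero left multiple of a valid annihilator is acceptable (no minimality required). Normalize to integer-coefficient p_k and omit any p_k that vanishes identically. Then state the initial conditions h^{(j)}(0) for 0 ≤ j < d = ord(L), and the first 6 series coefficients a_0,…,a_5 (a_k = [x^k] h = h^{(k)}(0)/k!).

f: a_k = -2, -6, -18, -54, -162, -486, …
g: a_k = 2, 2, 10, 18, 58, 130, …
Sym-product of L_f,L_g gives L₀ (≤ ord 1).
h=h₀': d/dx-closure on L₀ ⇒ L.
L = (17 - 24·x - 141·x^2 - 96·x^3 + 864·x^4) + (-2 + 7·x + 24·x^2 - 95·x^3 - 30·x^4 + 216·x^5)·Dx  (order 1).
h: a_k = -16, -136, -720, -3344, -13840, -54168, …
ICs: h(0) = -16.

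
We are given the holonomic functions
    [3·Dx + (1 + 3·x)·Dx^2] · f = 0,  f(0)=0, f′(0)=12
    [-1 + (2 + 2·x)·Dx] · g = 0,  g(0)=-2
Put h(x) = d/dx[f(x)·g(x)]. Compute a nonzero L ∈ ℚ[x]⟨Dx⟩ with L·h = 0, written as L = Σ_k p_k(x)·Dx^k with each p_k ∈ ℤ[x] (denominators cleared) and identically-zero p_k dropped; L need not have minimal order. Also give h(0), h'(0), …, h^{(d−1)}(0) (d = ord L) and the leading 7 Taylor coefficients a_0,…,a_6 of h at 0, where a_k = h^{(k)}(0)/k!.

f: a_k = 0, 12, -18, 36, -81, 972/5, -486, …
g: a_k = -2, -1, 1/4, -1/8, 5/64, -7/128, 21/512, …
h₀=f·g: eliminate ⇒ L₀, order ≤ 2·1.
h=h₀': d/dx-closure on L₀ ⇒ L.
L = (-13 - 6·x + 3·x^2) + (-32 - 56·x + 24·x^3)·Dx + (-4 - 16·x - 8·x^2 + 16·x^3 + 12·x^4)·Dx^2  (order 2).
h: a_k = -24, 48, -153, 480, -23649/16, 180189/40, -8737857/640, …
ICs: h(0) = -24, h′(0) = 48.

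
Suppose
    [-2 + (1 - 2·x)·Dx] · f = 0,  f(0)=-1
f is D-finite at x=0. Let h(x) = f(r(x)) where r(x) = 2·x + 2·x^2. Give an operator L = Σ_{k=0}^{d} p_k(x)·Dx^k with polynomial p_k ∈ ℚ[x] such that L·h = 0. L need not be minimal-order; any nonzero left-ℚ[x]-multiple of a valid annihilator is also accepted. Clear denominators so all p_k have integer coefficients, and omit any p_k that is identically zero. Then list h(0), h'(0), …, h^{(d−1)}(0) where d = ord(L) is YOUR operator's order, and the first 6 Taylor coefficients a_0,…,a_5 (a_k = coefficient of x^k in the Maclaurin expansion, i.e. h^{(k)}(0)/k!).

f: a_k = -1, -2, -4, -8, -16, -32, …
Substitute x→r, Dx→(1/r')Dx; clear ⇒ L₀.
L = (4 + 8·x) + (-1 + 4·x + 4·x^2)·Dx  (order 1).
h: a_k = -1, -4, -20, -96, -464, -2240, …
ICs: h(0) = -1.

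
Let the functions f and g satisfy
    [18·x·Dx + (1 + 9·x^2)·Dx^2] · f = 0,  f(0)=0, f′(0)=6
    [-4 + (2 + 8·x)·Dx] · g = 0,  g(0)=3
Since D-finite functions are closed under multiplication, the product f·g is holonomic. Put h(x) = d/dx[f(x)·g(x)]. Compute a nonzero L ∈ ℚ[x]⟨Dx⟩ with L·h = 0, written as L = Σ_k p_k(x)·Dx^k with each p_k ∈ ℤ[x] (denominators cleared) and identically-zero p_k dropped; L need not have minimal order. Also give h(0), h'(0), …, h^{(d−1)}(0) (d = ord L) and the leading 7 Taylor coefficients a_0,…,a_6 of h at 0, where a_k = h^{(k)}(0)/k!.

f: a_k = 0, 6, 0, -18, 0, 486/5, 0, …
g: a_k = 3, 6, -6, 12, -30, 84, -252, …
f·g: L₀ = L_f ⊗_s L_g, ord ≤ 2·1.
Differentiate: ansatz ord ≤ ord L₀ ⇒ L.
L = (2 + 120·x + 150·x^2 - 648·x^3 - 324·x^4) + (7 + 70·x + 279·x^2 - 42·x^3 - 2268·x^4 - 1296·x^5)·Dx + (1 + 5·x - 2·x^2 - 27·x^3 - 147·x^4 - 648·x^5 - 432·x^6)·Dx^2  (order 2).
h: a_k = 18, 72, -270, -144, 1098, 26136/5, -120042/5, …
ICs: h(0) = 18, h′(0) = 72.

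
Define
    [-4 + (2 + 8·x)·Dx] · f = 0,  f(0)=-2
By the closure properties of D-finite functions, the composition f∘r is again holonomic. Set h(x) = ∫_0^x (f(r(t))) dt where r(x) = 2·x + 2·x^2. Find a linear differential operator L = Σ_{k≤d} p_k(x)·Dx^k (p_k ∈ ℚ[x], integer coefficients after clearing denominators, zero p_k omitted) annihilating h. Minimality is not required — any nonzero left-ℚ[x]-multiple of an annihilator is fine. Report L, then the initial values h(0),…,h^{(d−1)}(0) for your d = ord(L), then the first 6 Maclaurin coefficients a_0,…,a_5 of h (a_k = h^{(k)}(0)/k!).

L = (-4 - 8·x)·Dx + (1 + 8·x + 8·x^2)·Dx^2  (order 2).
h: a_k = 0, -2, -4, 8/3, -8, 144/5, …
ICs: h(0) = 0, h′(0) = -2.

f: a_k = -2, -4, 4, -8, 20, -56, …
Change of var in L_f (x↦r) gives L₀.
h=∫h₀ ⇒ L = L₀·Dx.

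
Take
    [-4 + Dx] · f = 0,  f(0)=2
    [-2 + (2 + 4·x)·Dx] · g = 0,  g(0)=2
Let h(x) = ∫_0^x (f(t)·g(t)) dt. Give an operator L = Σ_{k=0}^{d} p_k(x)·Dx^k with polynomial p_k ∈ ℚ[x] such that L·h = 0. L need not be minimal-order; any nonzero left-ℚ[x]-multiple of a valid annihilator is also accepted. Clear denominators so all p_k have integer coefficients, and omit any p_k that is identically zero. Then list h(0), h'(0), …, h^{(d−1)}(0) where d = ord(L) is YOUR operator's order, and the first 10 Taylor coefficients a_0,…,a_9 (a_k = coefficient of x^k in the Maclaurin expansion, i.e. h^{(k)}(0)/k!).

L = (-5 - 8·x)·Dx + (1 + 2·x)·Dx^2  (order 2).
h: a_k = 0, 4, 10, 46/3, 103/6, 449/30, 1949/180, 1643/252, 36047/10080, 135617/90720, …
ICs: h(0) = 0, h′(0) = 4.

f: a_k = 2, 8, 16, 64/3, 64/3, 256/15, 512/45, 2048/315, 1024/315, 4096/2835, …
g: a_k = 2, 2, -1, 1, -5/4, 7/4, -21/8, 33/8, -429/64, 715/64, …
Sym-product of L_f,L_g gives L₀ (≤ ord 1).
∫: right-multiply L₀ by Dx.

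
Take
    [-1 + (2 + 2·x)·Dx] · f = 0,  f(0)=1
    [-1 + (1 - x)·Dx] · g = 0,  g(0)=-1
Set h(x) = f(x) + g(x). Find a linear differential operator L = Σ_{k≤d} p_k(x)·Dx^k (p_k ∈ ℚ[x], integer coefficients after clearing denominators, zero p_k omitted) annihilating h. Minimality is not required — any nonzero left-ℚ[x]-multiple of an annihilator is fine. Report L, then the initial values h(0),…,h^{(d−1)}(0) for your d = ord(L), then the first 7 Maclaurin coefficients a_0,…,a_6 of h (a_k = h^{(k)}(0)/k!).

L = (5 + 3·x) + (-9 - 14·x - 9·x^2)·Dx + (2 + 6·x - 2·x^2 - 6·x^3)·Dx^2  (order 2).
h: a_k = 0, -1/2, -9/8, -15/16, -133/128, -249/256, -1045/1024, …
ICs: h(0) = 0, h′(0) = -1/2.

f: a_k = 1, 1/2, -1/8, 1/16, -5/128, 7/256, -21/1024, …
g: a_k = -1, -1, -1, -1, -1, -1, -1, …
L₀ := lclm(L_f,L_g); ord L₀ ≤ 1+1.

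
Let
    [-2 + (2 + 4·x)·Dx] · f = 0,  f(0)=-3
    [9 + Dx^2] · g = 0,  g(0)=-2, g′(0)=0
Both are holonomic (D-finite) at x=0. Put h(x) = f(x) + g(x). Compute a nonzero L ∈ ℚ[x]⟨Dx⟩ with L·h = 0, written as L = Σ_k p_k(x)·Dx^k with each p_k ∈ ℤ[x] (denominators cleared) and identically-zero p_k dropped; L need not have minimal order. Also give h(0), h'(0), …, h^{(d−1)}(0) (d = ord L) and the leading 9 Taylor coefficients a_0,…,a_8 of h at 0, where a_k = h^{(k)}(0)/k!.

L = (-27 - 81·x - 81·x^2) + (18 + 117·x + 243·x^2 + 162·x^3)·Dx + (-3 - 9·x - 9·x^2)·Dx^2 + (2 + 13·x + 27·x^2 + 18·x^3)·Dx^3  (order 3).
h: a_k = -5, -3, 21/2, -3/2, -39/8, -21/8, 477/80, -99/16, 43587/4480, …
ICs: h(0) = -5, h′(0) = -3, h′′(0) = 21.

f: a_k = -3, -3, 3/2, -3/2, 15/8, -21/8, 63/16, -99/16, 1287/128, …
g: a_k = -2, 0, 9, 0, -27/4, 0, 81/40, 0, -729/2240, …
L₀ := lclm(L_f,L_g); ord L₀ ≤ 1+2.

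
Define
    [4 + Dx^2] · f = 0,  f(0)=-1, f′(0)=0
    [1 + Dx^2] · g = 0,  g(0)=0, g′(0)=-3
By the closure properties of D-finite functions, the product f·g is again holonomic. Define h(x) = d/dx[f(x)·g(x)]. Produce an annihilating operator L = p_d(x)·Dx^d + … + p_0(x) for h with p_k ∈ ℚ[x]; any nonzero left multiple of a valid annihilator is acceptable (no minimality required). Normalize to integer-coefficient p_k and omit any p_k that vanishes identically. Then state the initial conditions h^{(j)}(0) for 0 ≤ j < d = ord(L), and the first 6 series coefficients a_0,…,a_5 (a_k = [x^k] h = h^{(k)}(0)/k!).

L = 9 + 10·Dx^2 + Dx^4  (order 4).
h: a_k = 3, 0, -39/2, 0, 121/8, 0, …
ICs: h(0) = 3, h′(0) = 0, h′′(0) = -39, h′′′(0) = 0.

f: a_k = -1, 0, 2, 0, -2/3, 0, …
g: a_k = 0, -3, 0, 1/2, 0, -1/40, …
Product ⇒ symmetric product L₀, ord ≤ 4.
Derive L from L₀ (diff closure).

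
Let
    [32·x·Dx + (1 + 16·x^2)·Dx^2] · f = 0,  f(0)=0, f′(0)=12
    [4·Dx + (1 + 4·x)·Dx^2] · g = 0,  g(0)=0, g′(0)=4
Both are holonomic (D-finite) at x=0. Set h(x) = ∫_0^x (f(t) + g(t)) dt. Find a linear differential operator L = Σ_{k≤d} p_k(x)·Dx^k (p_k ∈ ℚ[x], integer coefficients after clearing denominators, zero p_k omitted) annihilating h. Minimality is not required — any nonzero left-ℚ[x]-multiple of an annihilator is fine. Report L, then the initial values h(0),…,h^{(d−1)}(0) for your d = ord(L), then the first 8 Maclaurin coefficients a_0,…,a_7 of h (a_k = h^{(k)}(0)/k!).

f: a_k = 0, 12, 0, -64, 0, 3072/5, 0, -49152/7, …
g: a_k = 0, 4, -8, 64/3, -64, 1024/5, -2048/3, 16384/7, …
Sum ⇒ L₀ = lclm(L_f,L_g) in ℚ(x)⟨Dx⟩.
Integrate: L := L₀·Dx.
L = (-32 - 384·x + 1536·x^2 + 2048·x^3)·Dx^2 + (-16 - 64·x + 3072·x^3 + 4096·x^4)·Dx^3 + (-1 + 4·x + 32·x^2 + 128·x^3 + 768·x^4 + 1024·x^5)·Dx^4  (order 4).
h: a_k = 0, 0, 8, -8/3, -32/3, -64/5, 2048/15, -2048/21, …
ICs: h(0) = 0, h′(0) = 0, h′′(0) = 16, h′′′(0) = -16.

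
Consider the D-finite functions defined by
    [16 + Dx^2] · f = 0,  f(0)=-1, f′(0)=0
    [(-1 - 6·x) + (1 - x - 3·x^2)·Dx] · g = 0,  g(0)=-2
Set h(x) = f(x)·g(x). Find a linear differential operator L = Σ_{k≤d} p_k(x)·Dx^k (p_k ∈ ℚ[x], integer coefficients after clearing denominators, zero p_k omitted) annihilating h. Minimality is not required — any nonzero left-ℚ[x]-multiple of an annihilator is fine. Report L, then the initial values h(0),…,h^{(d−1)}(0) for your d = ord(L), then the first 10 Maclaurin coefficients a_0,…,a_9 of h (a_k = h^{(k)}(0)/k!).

L = (-10 + 16·x + 48·x^2) + (2 + 12·x)·Dx + (-1 + x + 3·x^2)·Dx^2  (order 2).
h: a_k = 2, 2, -8, -2, -14/3, -32/3, -1622/45, -3062/45, -54472/315, -118774/315, …
ICs: h(0) = 2, h′(0) = 2.

f: a_k = -1, 0, 8, 0, -32/3, 0, 256/45, 0, -512/315, 0, …
g: a_k = -2, -2, -8, -14, -38, -80, -194, -434, -1016, -2318, …
h₀=f·g: eliminate ⇒ L₀, order ≤ 2·1.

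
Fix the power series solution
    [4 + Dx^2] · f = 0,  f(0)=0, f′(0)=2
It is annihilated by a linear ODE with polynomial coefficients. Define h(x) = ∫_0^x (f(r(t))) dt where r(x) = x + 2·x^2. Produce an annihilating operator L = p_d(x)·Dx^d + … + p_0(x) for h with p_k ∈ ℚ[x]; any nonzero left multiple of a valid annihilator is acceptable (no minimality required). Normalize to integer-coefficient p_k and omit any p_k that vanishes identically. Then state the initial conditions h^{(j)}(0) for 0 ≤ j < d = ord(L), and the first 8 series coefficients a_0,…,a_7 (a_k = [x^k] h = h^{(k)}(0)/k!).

f: a_k = 0, 2, 0, -4/3, 0, 4/15, 0, -8/315, …
h₀=f(r): pull back L_f along r ⇒ L₀.
h=∫₀ˣh₀: take L = L₀·Dx.
L = (4 + 48·x + 192·x^2 + 256·x^3)·Dx - 4·Dx^2 + (1 + 4·x)·Dx^3  (order 3).
h: a_k = 0, 0, 1, 4/3, -1/3, -8/5, -118/45, -8/7, …
ICs: h(0) = 0, h′(0) = 0, h′′(0) = 2.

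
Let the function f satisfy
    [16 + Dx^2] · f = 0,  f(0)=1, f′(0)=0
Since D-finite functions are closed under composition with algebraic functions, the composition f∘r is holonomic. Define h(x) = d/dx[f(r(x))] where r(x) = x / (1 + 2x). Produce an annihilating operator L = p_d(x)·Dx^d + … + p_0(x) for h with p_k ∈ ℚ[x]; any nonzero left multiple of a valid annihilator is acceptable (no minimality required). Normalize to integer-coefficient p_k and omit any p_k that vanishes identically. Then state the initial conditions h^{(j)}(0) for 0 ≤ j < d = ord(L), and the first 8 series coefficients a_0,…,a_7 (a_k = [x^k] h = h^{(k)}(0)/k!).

f: a_k = 1, 0, -8, 0, 32/3, 0, -256/45, 0, …
Change of var in L_f (x↦r) gives L₀.
Derive L from L₀ (diff closure).
L = (40 + 96·x + 96·x^2) + (12 + 72·x + 144·x^2 + 96·x^3)·Dx + (1 + 8·x + 24·x^2 + 32·x^3 + 16·x^4)·Dx^2  (order 2).
h: a_k = 0, -16, 96, -1024/3, 2560/3, -19712/15, -3584/5, 4820992/315, …
ICs: h(0) = 0, h′(0) = -16.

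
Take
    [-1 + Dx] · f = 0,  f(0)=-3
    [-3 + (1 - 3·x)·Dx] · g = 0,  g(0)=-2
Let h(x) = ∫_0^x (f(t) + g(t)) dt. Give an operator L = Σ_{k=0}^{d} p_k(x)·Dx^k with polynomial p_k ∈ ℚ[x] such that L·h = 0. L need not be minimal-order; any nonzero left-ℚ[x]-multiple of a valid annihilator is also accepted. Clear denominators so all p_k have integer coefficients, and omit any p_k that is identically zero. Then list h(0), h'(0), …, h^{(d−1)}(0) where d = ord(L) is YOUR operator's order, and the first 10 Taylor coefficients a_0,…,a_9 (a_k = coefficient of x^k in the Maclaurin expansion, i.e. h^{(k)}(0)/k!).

L = (15 + 9·x)·Dx + (-17 - 6·x + 9·x^2)·Dx^2 + (2 - 3·x - 9·x^2)·Dx^3  (order 3).
h: a_k = 0, -5, -9/2, -13/2, -109/8, -1297/40, -19441/240, -349921/1680, -7348321/13440, -176359681/120960, …
ICs: h(0) = 0, h′(0) = -5, h′′(0) = -9.

f: a_k = -3, -3, -3/2, -1/2, -1/8, -1/40, -1/240, -1/1680, -1/13440, -1/120960, …
g: a_k = -2, -6, -18, -54, -162, -486, -1458, -4374, -13122, -39366, …
Sum ⇒ L₀ = lclm(L_f,L_g) in ℚ(x)⟨Dx⟩.
h=∫h₀ ⇒ L = L₀·Dx.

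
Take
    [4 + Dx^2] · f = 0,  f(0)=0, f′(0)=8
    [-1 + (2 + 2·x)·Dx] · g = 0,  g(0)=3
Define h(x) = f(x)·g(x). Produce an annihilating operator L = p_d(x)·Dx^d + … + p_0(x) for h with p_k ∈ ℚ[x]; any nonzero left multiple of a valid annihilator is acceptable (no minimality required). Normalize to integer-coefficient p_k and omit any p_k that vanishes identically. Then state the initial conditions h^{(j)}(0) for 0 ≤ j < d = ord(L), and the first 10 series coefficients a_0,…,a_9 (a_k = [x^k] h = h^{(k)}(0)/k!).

f: a_k = 0, 8, 0, -16/3, 0, 16/15, 0, -32/315, 0, 16/2835, …
g: a_k = 3, 3/2, -3/8, 3/16, -15/128, 21/256, -63/1024, 99/2048, -1287/32768, 2145/65536, …
f·g: L₀ = L_f ⊗_s L_g, ord ≤ 2·1.
L = (19 + 32·x + 16·x^2) + (-4 - 4·x)·Dx + (4 + 8·x + 4·x^2)·Dx^2  (order 2).
h: a_k = 0, 24, 12, -19, -13/2, 341/80, 201/160, -7687/13440, -17/5376, -216983/3870720, …
ICs: h(0) = 0, h′(0) = 24.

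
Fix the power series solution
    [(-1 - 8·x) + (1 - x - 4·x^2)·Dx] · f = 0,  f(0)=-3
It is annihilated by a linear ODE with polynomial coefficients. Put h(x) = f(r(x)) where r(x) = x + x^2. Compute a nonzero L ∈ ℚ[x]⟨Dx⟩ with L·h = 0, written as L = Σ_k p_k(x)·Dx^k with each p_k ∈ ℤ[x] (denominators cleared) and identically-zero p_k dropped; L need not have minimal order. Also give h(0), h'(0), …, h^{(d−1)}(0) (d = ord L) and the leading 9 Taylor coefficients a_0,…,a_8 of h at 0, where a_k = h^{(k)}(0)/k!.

f: a_k = -3, -3, -15, -27, -87, -195, -543, -1323, -3495, …
Change of var in L_f (x↦r) gives L₀.
L = (1 + 10·x + 24·x^2 + 16·x^3) + (-1 + x + 5·x^2 + 8·x^3 + 4·x^4)·Dx  (order 1).
h: a_k = -3, -3, -18, -57, -183, -624, -2067, -6879, -22938, …
ICs: h(0) = -3.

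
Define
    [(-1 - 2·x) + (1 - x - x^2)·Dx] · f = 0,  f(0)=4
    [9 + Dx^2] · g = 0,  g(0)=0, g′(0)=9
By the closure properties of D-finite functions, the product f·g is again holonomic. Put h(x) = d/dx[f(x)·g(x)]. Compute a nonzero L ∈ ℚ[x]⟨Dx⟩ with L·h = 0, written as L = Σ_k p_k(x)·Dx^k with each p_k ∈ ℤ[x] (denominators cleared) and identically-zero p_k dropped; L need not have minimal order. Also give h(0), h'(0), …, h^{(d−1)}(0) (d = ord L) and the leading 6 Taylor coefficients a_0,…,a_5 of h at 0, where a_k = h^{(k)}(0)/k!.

L = (3 - 162·x - 81·x^2 + 162·x^3 + 81·x^4) + (-12 - 6·x + 54·x^2 + 36·x^3)·Dx + (7 - 16·x - 7·x^2 + 18·x^3 + 9·x^4)·Dx^2  (order 2).
h: a_k = 36, 72, 54, 216, 963/2, 4509/5, …
ICs: h(0) = 36, h′(0) = 72.

f: a_k = 4, 4, 8, 12, 20, 32, …
g: a_k = 0, 9, 0, -27/2, 0, 243/40, …
h₀=f·g: eliminate ⇒ L₀, order ≤ 1·2.
h₀' ⇒ L via d/dx closure of L₀.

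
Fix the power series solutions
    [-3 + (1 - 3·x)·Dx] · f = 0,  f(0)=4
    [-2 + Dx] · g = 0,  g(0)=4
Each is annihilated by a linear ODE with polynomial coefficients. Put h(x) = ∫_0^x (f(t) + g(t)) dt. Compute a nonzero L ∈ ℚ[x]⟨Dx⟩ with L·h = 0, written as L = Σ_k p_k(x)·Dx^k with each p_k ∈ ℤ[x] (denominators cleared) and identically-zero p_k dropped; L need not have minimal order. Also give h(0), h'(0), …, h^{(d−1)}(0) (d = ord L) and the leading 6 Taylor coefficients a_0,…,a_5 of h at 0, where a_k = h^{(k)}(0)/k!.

L = (-24 - 36·x)·Dx + (14 + 24·x - 36·x^2)·Dx^2 + (-1 - 3·x + 18·x^2)·Dx^3  (order 3).
h: a_k = 0, 8, 10, 44/3, 85/3, 196/3, …
ICs: h(0) = 0, h′(0) = 8, h′′(0) = 20.

f: a_k = 4, 12, 36, 108, 324, 972, …
g: a_k = 4, 8, 8, 16/3, 8/3, 16/15, …
Weyl lclm of L_f,L_g ⇒ L₀ (ord ≤ 2).
Integrate: L := L₀·Dx.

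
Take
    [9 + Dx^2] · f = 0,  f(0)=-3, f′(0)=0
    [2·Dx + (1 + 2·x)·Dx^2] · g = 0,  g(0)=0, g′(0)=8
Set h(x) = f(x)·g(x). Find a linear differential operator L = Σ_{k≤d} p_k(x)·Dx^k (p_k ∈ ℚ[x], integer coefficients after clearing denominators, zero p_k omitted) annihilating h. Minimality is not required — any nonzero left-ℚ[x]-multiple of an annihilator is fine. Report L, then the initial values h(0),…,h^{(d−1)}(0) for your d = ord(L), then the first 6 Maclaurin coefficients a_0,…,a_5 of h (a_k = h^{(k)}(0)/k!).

f: a_k = -3, 0, 27/2, 0, -81/8, 0, …
g: a_k = 0, 8, -8, 32/3, -16, 128/5, …
Product ⇒ symmetric product L₀, ord ≤ 4.
L = (63 + 1053·x + 3969·x^2 + 5832·x^3 + 2916·x^4) + (63 + 450·x + 972·x^2 + 648·x^3)·Dx + (25 + 270·x + 918·x^2 + 1296·x^3 + 648·x^4)·Dx^2 + (7 + 50·x + 108·x^2 + 72·x^3)·Dx^3 + (2 + 17·x + 53·x^2 + 72·x^3 + 36·x^4)·Dx^4  (order 4).
h: a_k = 0, -24, 24, 76, -60, -69/5, …
ICs: h(0) = 0, h′(0) = -24, h′′(0) = 48, h′′′(0) = 456.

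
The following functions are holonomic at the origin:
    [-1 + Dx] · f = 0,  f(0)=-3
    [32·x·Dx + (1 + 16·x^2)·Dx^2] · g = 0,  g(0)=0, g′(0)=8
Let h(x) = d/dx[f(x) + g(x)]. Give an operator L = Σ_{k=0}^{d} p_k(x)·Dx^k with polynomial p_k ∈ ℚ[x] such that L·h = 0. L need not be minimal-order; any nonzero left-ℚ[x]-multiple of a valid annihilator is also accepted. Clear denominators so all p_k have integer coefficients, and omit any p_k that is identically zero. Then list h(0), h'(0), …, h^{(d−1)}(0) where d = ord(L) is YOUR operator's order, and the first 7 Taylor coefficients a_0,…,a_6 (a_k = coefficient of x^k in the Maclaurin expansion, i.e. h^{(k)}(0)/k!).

L = (32 - 32·x - 1536·x^2 - 512·x^3) + (-33 + 1504·x^2 - 256·x^4)·Dx + (1 + 32·x + 32·x^2 + 512·x^3 + 256·x^4)·Dx^2  (order 2).
h: a_k = 5, -3, -259/2, -1/2, 16383/8, -1/40, -7864321/240, …
ICs: h(0) = 5, h′(0) = -3.

f: a_k = -3, -3, -3/2, -1/2, -1/8, -1/40, -1/240, …
g: a_k = 0, 8, 0, -128/3, 0, 2048/5, 0, …
h₀=f+g: left-lcm gives L₀, ord ≤ 3.
Derive L from L₀ (diff closure).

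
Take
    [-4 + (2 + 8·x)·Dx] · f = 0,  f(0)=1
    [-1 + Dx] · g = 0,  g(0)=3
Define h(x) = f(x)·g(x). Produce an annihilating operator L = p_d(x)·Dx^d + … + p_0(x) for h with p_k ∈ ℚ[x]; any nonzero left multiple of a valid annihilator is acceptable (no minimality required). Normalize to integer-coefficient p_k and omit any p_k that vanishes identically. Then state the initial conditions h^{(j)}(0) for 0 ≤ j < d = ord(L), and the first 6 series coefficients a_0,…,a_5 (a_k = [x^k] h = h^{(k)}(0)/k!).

L = (-3 - 4·x) + (1 + 4·x)·Dx  (order 1).
h: a_k = 3, 9, 3/2, 19/2, -159/8, 2371/40, …
ICs: h(0) = 3.

f: a_k = 1, 2, -2, 4, -10, 28, …
g: a_k = 3, 3, 3/2, 1/2, 1/8, 1/40, …
Sym-product of L_f,L_g gives L₀ (≤ ord 1).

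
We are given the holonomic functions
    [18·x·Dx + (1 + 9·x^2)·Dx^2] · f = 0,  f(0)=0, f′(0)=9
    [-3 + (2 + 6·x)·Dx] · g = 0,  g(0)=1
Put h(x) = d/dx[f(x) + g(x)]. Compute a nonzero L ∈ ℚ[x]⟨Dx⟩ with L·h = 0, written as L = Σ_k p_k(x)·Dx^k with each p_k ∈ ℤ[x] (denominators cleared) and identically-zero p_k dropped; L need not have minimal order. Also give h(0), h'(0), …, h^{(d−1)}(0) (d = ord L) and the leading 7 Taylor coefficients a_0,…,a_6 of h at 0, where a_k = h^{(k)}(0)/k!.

f: a_k = 0, 9, 0, -27, 0, 729/5, 0, …
g: a_k = 1, 3/2, -9/8, 27/16, -405/128, 1701/256, -15309/1024, …
Sum ⇒ L₀ = lclm(L_f,L_g) in ℚ(x)⟨Dx⟩.
h₀' ⇒ L via d/dx closure of L₀.
L = (-36 - 270·x + 972·x^2 + 1458·x^3) + (-33 - 144·x + 270·x^2 + 3888·x^3 + 5103·x^4)·Dx + (-2 + 18·x + 108·x^2 + 324·x^3 + 1134·x^4 + 1458·x^5)·Dx^2  (order 2).
h: a_k = 21/2, -9/4, -1215/16, -405/32, 195129/256, -45927/512, -12931731/2048, …
ICs: h(0) = 21/2, h′(0) = -9/4.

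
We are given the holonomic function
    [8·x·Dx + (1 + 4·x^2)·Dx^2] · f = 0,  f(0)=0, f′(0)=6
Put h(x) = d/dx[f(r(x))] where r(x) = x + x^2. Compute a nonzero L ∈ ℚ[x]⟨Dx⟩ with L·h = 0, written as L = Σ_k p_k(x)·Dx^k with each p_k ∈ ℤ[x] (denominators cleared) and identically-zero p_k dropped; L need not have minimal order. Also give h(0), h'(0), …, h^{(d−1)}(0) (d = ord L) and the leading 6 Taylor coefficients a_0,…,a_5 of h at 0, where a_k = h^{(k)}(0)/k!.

L = (-2 + 8·x + 32·x^2 + 48·x^3 + 24·x^4) + (1 + 2·x + 4·x^2 + 16·x^3 + 20·x^4 + 8·x^5)·Dx  (order 1).
h: a_k = 6, 12, -24, -96, -24, 528, …
ICs: h(0) = 6.

f: a_k = 0, 6, 0, -8, 0, 96/5, …
h₀=f(r): pull back L_f along r ⇒ L₀.
Derive L from L₀ (diff closure).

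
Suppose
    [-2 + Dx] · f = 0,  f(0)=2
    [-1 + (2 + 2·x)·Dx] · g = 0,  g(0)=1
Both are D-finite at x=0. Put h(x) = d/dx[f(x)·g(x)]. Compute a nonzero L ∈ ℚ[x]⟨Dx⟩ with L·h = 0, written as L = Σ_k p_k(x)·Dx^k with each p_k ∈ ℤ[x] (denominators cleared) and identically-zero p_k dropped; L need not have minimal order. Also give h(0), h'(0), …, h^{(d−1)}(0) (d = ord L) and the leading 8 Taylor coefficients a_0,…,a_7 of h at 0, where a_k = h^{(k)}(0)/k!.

f: a_k = 2, 4, 4, 8/3, 4/3, 8/15, 8/45, 16/315, …
g: a_k = 1, 1/2, -1/8, 1/16, -5/128, 7/256, -21/1024, 33/2048, …
f·g: L₀ = L_f ⊗_s L_g, ord ≤ 1·1.
h=h₀': d/dx-closure on L₀ ⇒ L.
L = (23 + 40·x + 16·x^2) + (-10 - 18·x - 8·x^2)·Dx  (order 1).
h: a_k = 5, 23/2, 103/8, 449/48, 1949/384, 1643/768, 36047/46080, 135617/645120, …
ICs: h(0) = 5.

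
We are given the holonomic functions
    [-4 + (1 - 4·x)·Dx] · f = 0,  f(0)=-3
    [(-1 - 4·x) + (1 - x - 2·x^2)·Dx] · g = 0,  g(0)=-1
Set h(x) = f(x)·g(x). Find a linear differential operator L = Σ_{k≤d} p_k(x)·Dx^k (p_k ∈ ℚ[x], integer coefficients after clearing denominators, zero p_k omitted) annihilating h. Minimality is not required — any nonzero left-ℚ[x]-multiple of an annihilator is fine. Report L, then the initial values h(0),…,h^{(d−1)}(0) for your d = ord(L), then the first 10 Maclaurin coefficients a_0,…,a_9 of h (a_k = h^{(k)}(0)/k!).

f: a_k = -3, -12, -48, -192, -768, -3072, -12288, -49152, -196608, -786432, …
g: a_k = -1, -1, -3, -5, -11, -21, -43, -85, -171, -341, …
Product ⇒ symmetric product L₀, ord ≤ 1.
L = (-5 + 4·x + 24·x^2) + (1 - 5·x + 2·x^2 + 8·x^3)·Dx  (order 1).
h: a_k = 3, 15, 69, 291, 1197, 4851, 19533, 78387, 314061, 1257267, …
ICs: h(0) = 3.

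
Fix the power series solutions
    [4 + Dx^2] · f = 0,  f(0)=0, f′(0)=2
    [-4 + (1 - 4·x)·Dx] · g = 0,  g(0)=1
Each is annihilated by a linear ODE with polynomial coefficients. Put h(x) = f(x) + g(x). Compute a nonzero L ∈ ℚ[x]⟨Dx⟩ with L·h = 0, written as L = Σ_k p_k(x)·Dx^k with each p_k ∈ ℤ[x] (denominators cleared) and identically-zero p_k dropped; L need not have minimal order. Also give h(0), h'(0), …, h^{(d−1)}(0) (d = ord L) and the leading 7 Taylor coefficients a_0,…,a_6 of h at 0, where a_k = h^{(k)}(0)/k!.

f: a_k = 0, 2, 0, -4/3, 0, 4/15, 0, …
g: a_k = 1, 4, 16, 64, 256, 1024, 4096, …
L₀ := lclm(L_f,L_g); ord L₀ ≤ 2+1.
L = (-400 + 128·x - 256·x^2) + (36 - 176·x + 192·x^2 - 256·x^3)·Dx + (-100 + 32·x - 64·x^2)·Dx^2 + (9 - 44·x + 48·x^2 - 64·x^3)·Dx^3  (order 3).
h: a_k = 1, 6, 16, 188/3, 256, 15364/15, 4096, …
ICs: h(0) = 1, h′(0) = 6, h′′(0) = 32.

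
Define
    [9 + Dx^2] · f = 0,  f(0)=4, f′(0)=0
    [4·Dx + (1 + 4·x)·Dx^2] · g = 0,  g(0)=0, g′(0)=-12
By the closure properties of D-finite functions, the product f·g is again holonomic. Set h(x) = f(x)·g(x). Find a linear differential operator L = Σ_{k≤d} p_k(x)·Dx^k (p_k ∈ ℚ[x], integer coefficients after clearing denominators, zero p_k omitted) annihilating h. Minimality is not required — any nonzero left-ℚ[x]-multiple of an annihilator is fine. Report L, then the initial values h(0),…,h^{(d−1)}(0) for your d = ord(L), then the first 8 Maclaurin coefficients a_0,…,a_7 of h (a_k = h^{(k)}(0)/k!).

L = (-2043 - 1296·x + 44064·x^2 + 186624·x^3 + 186624·x^4) + (72 + 5472·x + 31104·x^2 + 41472·x^3)·Dx + (-182 + 864·x + 12096·x^2 + 41472·x^3 + 41472·x^4)·Dx^2 + (8 + 608·x + 3456·x^2 + 4608·x^3)·Dx^3 + (5 + 112·x + 800·x^2 + 2304·x^3 + 2304·x^4)·Dx^4  (order 4).
h: a_k = 0, -48, 96, -40, 336, -7338/5, 5060, -624507/35, …
ICs: h(0) = 0, h′(0) = -48, h′′(0) = 192, h′′′(0) = -240.

f: a_k = 4, 0, -18, 0, 27/2, 0, -81/20, 0, …
g: a_k = 0, -12, 24, -64, 192, -3072/5, 2048, -49152/7, …
h₀=f·g: eliminate ⇒ L₀, order ≤ 2·2.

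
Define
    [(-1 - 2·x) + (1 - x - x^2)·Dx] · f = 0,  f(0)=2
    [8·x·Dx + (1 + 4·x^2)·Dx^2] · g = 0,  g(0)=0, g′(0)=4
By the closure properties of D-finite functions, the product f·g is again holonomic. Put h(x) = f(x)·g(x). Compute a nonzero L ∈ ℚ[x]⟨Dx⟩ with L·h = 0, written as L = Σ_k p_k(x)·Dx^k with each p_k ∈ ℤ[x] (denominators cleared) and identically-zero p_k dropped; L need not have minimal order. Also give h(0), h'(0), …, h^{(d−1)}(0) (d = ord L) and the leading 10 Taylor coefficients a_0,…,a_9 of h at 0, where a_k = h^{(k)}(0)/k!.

f: a_k = 2, 2, 4, 6, 10, 16, 26, 42, 68, 110, …
g: a_k = 0, 4, 0, -16/3, 0, 64/5, 0, -256/7, 0, 1024/9, …
Product ⇒ symmetric product L₀, ord ≤ 2.
L = (2 + 8·x + 24·x^2) + (2 - 4·x + 16·x^2 + 24·x^3)·Dx + (-1 + x - 3·x^2 + 4·x^3 + 4·x^4)·Dx^2  (order 2).
h: a_k = 0, 8, 8, 16/3, 40/3, 664/15, 288/5, 3016/105, 9064/105, 21584/63, …
ICs: h(0) = 0, h′(0) = 8.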